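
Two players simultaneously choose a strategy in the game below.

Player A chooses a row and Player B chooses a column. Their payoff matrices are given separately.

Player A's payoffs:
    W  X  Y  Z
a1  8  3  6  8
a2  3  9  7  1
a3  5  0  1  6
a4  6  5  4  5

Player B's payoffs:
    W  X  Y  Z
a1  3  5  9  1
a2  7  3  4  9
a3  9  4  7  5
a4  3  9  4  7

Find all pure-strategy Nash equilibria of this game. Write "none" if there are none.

There is no pure-strategy Nash equilibrium.

(a1, W): Player B can switch to X (3 → 5). Not NE.
(a1, X): Player A can switch to a2 (3 → 9). Not NE.
(a1, Y): Player A can switch to a2 (6 → 7). Not NE.
(a1, Z): Player B can switch to W (1 → 3). Not NE.
(a2, W): Player A can switch to a1 (3 → 8). Not NE.
(a2, X): Player B can switch to W (3 → 7). Not NE.
(The remaining 10 profiles each have a profitable deviation by the same check.)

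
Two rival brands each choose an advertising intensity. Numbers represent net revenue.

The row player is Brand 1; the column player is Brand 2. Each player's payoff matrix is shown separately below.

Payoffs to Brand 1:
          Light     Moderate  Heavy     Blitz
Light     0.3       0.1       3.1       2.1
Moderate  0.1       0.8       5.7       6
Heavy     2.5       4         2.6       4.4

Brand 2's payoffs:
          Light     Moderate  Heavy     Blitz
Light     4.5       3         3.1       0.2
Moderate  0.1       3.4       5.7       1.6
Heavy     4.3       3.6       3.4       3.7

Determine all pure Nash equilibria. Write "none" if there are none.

(Moderate, Heavy), (Heavy, Light)

(Light, Light): Brand 1 can switch to Heavy (0.3 → 2.5). Not NE.
(Light, Moderate): Brand 1 can switch to Moderate (0.1 → 0.8). Not NE.
(Light, Heavy): Brand 1 can switch to Moderate (3.1 → 5.7). Not NE.
(Light, Blitz): Brand 1 can switch to Moderate (2.1 → 6). Not NE.
(Moderate, Light): Brand 1 can switch to Light (0.1 → 0.3). Not NE.
(Moderate, Moderate): Brand 1 can switch to Heavy (0.8 → 4). Not NE.
(Moderate, Heavy): Brand 1 gets 5.7, best alternative 3.1; Brand 2 gets 5.7, best alternative 3.4. No profitable deviation — NE.
(Moderate, Blitz): Brand 2 can switch to Moderate (1.6 → 3.4). Not NE.
(Heavy, Light): Brand 1 gets 2.5, best alternative 0.3; Brand 2 gets 4.3, best alternative 3.7. No profitable deviation — NE.
(Heavy, Moderate): Brand 2 can switch to Light (3.6 → 4.3). Not NE.
(The remaining 2 profiles each have a profitable deviation by the same check.)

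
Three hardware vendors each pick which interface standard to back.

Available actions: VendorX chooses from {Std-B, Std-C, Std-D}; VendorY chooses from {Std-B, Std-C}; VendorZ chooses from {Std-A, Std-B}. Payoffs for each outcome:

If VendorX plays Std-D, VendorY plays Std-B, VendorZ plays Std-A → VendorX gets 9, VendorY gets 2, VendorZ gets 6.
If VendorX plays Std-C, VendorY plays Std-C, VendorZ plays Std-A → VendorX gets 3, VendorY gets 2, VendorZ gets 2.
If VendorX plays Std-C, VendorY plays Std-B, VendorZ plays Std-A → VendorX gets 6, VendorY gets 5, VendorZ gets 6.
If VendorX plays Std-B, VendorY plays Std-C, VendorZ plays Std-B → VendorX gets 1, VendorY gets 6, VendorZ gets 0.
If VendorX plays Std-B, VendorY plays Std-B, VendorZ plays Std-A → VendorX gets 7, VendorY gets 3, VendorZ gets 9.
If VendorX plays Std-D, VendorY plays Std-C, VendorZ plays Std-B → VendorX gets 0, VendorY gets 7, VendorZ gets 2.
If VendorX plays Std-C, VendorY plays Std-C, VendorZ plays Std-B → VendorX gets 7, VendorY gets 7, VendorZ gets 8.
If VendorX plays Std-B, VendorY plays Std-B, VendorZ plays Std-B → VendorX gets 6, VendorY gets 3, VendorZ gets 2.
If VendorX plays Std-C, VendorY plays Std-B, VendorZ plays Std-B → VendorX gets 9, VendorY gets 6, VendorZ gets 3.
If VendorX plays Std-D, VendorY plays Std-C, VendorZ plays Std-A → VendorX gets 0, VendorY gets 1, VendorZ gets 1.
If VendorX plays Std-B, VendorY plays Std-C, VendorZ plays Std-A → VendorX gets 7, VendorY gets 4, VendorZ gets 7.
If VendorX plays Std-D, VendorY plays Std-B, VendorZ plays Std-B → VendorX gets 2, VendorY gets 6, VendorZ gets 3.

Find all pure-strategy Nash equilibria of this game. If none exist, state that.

(Std-B, Std-B, Std-A): VendorX can switch to Std-D (7 → 9). Not NE.
(Std-B, Std-B, Std-B): VendorX can switch to Std-C (6 → 9). Not NE.
(Std-B, Std-C, Std-A): VendorX gets 7, best alternative 3; VendorY gets 4, best alternative 3; VendorZ gets 7, best alternative 0. No profitable deviation — NE.
(Std-B, Std-C, Std-B): VendorX can switch to Std-C (1 → 7). Not NE.
(Std-C, Std-B, Std-A): VendorX can switch to Std-B (6 → 7). Not NE.
(Std-C, Std-B, Std-B): VendorY can switch to Std-C (6 → 7). Not NE.
(Std-C, Std-C, Std-A): VendorX can switch to Std-B (3 → 7). Not NE.
(Std-C, Std-C, Std-B): VendorX gets 7, best alternative 1; VendorY gets 7, best alternative 6; VendorZ gets 8, best alternative 2. No profitable deviation — NE.
(Std-D, Std-B, Std-A): VendorX gets 9, best alternative 7; VendorY gets 2, best alternative 1; VendorZ gets 6, best alternative 3. No profitable deviation — NE.
(Std-D, Std-B, Std-B): VendorX can switch to Std-B (2 → 6). Not NE.
(Std-D, Std-C, Std-A): VendorX can switch to Std-B (0 → 7). Not NE.
(The remaining 1 profile has a profitable deviation by the same check.)

(Std-B, Std-C, Std-A) and (Std-C, Std-C, Std-B) and (Std-D, Std-B, Std-A)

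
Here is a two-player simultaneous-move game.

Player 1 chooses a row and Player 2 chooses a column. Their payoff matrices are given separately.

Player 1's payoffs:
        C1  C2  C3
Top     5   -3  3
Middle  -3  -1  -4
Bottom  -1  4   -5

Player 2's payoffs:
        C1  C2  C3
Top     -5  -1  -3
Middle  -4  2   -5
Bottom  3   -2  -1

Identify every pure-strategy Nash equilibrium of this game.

none

Player 1 against C1: payoffs 5, -3, -1 → best response Top.
Player 1 against C2: payoffs -3, -1, 4 → best response Bottom.
Player 1 against C3: payoffs 3, -4, -5 → best response Top.
Player 2 against Top: payoffs -5, -1, -3 → best response C2.
Player 2 against Middle: payoffs -4, 2, -5 → best response C2.
Player 2 against Bottom: payoffs 3, -2, -1 → best response C1.
No profile is a mutual best response for all players.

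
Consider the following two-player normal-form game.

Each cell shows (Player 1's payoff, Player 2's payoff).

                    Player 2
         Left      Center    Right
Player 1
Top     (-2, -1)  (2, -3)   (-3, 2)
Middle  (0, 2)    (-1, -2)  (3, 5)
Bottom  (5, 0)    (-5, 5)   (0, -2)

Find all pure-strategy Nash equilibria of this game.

Pure NE: (Middle, Right)

Player 1 against Left: payoffs -2, 0, 5 → best response Bottom.
Player 1 against Center: payoffs 2, -1, -5 → best response Top.
Player 1 against Right: payoffs -3, 3, 0 → best response Middle.
Player 2 against Top: payoffs -1, -3, 2 → best response Right.
Player 2 against Middle: payoffs 2, -2, 5 → best response Right.
Player 2 against Bottom: payoffs 0, 5, -2 → best response Center.
Mutual best responses: (Middle, Right).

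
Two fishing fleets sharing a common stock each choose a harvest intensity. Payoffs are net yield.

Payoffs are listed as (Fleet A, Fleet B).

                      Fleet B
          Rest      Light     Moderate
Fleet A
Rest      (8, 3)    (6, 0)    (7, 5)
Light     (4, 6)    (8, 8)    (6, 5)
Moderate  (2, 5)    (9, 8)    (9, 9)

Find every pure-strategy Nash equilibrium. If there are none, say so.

(Rest, Rest): Fleet B can switch to Moderate (3 → 5). Not NE.
(Rest, Light): Fleet A can switch to Light (6 → 8). Not NE.
(Rest, Moderate): Fleet A can switch to Moderate (7 → 9). Not NE.
(Light, Rest): Fleet A can switch to Rest (4 → 8). Not NE.
(Light, Light): Fleet A can switch to Moderate (8 → 9). Not NE.
(Light, Moderate): Fleet A can switch to Rest (6 → 7). Not NE.
(Moderate, Rest): Fleet A can switch to Rest (2 → 8). Not NE.
(Moderate, Light): Fleet B can switch to Moderate (8 → 9). Not NE.
(Moderate, Moderate): Fleet A gets 9, best alternative 7; Fleet B gets 9, best alternative 8. No profitable deviation — NE.

The unique pure-strategy Nash equilibrium is (Moderate, Moderate).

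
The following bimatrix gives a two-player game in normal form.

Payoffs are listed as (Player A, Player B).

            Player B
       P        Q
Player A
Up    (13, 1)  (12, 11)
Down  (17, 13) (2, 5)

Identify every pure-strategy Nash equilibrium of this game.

Player A against P: payoffs 13, 17 → best response Down.
Player A against Q: payoffs 12, 2 → best response Up.
Player B against Up: payoffs 1, 11 → best response Q.
Player B against Down: payoffs 13, 5 → best response P.
Mutual best responses: (Up, Q); (Down, P).

(Up, Q), (Down, P)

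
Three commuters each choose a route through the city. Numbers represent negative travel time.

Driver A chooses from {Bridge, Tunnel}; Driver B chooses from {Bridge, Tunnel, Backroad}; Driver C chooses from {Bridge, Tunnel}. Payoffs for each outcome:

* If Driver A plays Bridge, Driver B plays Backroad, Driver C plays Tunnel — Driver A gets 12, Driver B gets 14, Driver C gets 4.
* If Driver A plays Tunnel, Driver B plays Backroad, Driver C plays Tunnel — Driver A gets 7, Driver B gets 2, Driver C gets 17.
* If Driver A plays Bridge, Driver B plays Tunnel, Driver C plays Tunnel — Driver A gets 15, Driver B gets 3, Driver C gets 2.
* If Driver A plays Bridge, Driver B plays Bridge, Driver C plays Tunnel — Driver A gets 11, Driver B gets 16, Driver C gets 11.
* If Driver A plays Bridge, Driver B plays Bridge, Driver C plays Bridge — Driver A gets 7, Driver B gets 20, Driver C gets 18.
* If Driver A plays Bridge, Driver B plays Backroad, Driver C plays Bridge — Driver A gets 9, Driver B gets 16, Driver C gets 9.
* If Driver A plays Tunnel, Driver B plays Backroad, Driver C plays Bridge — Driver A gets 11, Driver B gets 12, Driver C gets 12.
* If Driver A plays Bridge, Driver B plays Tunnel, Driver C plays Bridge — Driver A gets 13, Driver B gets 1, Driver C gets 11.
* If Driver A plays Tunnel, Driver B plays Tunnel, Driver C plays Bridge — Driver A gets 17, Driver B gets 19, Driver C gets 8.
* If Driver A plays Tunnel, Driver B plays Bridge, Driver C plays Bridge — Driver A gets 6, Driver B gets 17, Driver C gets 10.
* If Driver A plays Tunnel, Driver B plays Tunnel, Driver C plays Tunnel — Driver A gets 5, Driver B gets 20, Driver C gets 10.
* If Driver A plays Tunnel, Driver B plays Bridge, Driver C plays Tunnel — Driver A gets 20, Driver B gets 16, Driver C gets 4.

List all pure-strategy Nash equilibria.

(Bridge, Bridge, Bridge): Driver A gets 7, best alternative 6; Driver B gets 20, best alternative 16; Driver C gets 18, best alternative 11. No profitable deviation — NE.
(Bridge, Bridge, Tunnel): Driver A can switch to Tunnel (11 → 20). Not NE.
(Bridge, Tunnel, Bridge): Driver A can switch to Tunnel (13 → 17). Not NE.
(Bridge, Tunnel, Tunnel): Driver B can switch to Bridge (3 → 16). Not NE.
(Bridge, Backroad, Bridge): Driver A can switch to Tunnel (9 → 11). Not NE.
(Bridge, Backroad, Tunnel): Driver B can switch to Bridge (14 → 16). Not NE.
(Tunnel, Bridge, Bridge): Driver A can switch to Bridge (6 → 7). Not NE.
(The remaining 5 profiles each have a profitable deviation by the same check.)

The unique pure-strategy Nash equilibrium is (Bridge, Bridge, Bridge).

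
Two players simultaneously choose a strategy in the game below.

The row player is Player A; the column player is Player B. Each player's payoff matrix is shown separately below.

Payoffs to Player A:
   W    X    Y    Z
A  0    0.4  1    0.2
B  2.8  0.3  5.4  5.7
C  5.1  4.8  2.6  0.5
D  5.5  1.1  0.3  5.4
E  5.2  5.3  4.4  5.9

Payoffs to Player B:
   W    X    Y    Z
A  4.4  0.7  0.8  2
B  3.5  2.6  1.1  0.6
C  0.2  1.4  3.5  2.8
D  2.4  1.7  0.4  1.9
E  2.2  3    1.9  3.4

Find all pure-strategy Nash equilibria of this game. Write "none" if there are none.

Player A against W: payoffs 0, 2.8, 5.1, 5.5, 5.2 → best response D.
Player A against X: payoffs 0.4, 0.3, 4.8, 1.1, 5.3 → best response E.
Player A against Y: payoffs 1, 5.4, 2.6, 0.3, 4.4 → best response B.
Player A against Z: payoffs 0.2, 5.7, 0.5, 5.4, 5.9 → best response E.
Player B against A: payoffs 4.4, 0.7, 0.8, 2 → best response W.
Player B against B: payoffs 3.5, 2.6, 1.1, 0.6 → best response W.
Player B against C: payoffs 0.2, 1.4, 3.5, 2.8 → best response Y.
Player B against D: payoffs 2.4, 1.7, 0.4, 1.9 → best response W.
Player B against E: payoffs 2.2, 3, 1.9, 3.4 → best response Z.
Mutual best responses: (D, W); (E, Z).

(D, W) and (E, Z)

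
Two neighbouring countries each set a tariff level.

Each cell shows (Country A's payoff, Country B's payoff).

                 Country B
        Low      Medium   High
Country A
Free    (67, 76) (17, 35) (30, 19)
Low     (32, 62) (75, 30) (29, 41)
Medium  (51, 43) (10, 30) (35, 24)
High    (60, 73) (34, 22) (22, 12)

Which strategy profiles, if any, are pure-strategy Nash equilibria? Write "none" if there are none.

Pure NE: (Free, Low)

Country A against Low: payoffs 67, 32, 51, 60 → best response Free.
Country A against Medium: payoffs 17, 75, 10, 34 → best response Low.
Country A against High: payoffs 30, 29, 35, 22 → best response Medium.
Country B against Free: payoffs 76, 35, 19 → best response Low.
Country B against Low: payoffs 62, 30, 41 → best response Low.
Country B against Medium: payoffs 43, 30, 24 → best response Low.
Country B against High: payoffs 73, 22, 12 → best response Low.
Mutual best responses: (Free, Low).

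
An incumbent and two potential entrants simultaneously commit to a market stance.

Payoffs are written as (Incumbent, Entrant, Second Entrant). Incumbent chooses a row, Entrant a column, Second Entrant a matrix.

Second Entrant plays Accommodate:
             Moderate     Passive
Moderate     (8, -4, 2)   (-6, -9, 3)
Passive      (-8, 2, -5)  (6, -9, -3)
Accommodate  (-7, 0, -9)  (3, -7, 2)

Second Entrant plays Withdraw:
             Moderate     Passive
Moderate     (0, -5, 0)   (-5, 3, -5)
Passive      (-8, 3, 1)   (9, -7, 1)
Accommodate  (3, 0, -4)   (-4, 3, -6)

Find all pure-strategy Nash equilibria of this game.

Incumbent against (Moderate, Accommodate): payoffs 8, -8, -7 → best response Moderate.
Incumbent against (Moderate, Withdraw): payoffs 0, -8, 3 → best response Accommodate.
Incumbent against (Passive, Accommodate): payoffs -6, 6, 3 → best response Passive.
Incumbent against (Passive, Withdraw): payoffs -5, 9, -4 → best response Passive.
Entrant against (Moderate, Accommodate): payoffs -4, -9 → best response Moderate.
Entrant against (Moderate, Withdraw): payoffs -5, 3 → best response Passive.
Entrant against (Passive, Accommodate): payoffs 2, -9 → best response Moderate.
Entrant against (Passive, Withdraw): payoffs 3, -7 → best response Moderate.
Entrant against (Accommodate, Accommodate): payoffs 0, -7 → best response Moderate.
Entrant against (Accommodate, Withdraw): payoffs 0, 3 → best response Passive.
Second Entrant against (Moderate, Moderate): payoffs 2, 0 → best response Accommodate.
Second Entrant against (Moderate, Passive): payoffs 3, -5 → best response Accommodate.
Second Entrant against (Passive, Moderate): payoffs -5, 1 → best response Withdraw.
Second Entrant against (Passive, Passive): payoffs -3, 1 → best response Withdraw.
Second Entrant against (Accommodate, Moderate): payoffs -9, -4 → best response Withdraw.
Second Entrant against (Accommodate, Passive): payoffs 2, -6 → best response Accommodate.
Mutual best responses: (Moderate, Moderate, Accommodate).

The unique pure-strategy Nash equilibrium is (Moderate, Moderate, Accommodate).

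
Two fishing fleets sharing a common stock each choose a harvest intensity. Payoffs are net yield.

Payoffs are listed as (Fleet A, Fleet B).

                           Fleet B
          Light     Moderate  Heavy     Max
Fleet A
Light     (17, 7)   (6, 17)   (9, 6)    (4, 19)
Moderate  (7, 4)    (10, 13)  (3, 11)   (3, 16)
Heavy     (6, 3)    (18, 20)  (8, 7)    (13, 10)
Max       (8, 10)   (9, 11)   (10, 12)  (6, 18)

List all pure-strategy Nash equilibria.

(Heavy, Moderate)

(Light, Light): Fleet B can switch to Moderate (7 → 17). Not NE.
(Light, Moderate): Fleet A can switch to Moderate (6 → 10). Not NE.
(Light, Heavy): Fleet A can switch to Max (9 → 10). Not NE.
(Light, Max): Fleet A can switch to Heavy (4 → 13). Not NE.
(Moderate, Light): Fleet A can switch to Light (7 → 17). Not NE.
(Moderate, Moderate): Fleet A can switch to Heavy (10 → 18). Not NE.
(Moderate, Heavy): Fleet A can switch to Light (3 → 9). Not NE.
(Moderate, Max): Fleet A can switch to Light (3 → 4). Not NE.
(Heavy, Moderate): Fleet A gets 18, best alternative 10; Fleet B gets 20, best alternative 10. No profitable deviation — NE.
(The remaining 7 profiles each have a profitable deviation by the same check.)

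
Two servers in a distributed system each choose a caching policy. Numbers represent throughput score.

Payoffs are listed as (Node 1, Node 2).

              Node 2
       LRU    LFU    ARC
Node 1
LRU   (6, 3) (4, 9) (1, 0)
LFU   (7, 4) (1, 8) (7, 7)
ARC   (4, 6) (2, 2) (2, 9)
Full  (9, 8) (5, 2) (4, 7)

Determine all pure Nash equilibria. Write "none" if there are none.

Node 1 against LRU: payoffs 6, 7, 4, 9 → best response Full.
Node 1 against LFU: payoffs 4, 1, 2, 5 → best response Full.
Node 1 against ARC: payoffs 1, 7, 2, 4 → best response LFU.
Node 2 against LRU: payoffs 3, 9, 0 → best response LFU.
Node 2 against LFU: payoffs 4, 8, 7 → best response LFU.
Node 2 against ARC: payoffs 6, 2, 9 → best response ARC.
Node 2 against Full: payoffs 8, 2, 7 → best response LRU.
Mutual best responses: (Full, LRU).

Pure NE: (Full, LRU)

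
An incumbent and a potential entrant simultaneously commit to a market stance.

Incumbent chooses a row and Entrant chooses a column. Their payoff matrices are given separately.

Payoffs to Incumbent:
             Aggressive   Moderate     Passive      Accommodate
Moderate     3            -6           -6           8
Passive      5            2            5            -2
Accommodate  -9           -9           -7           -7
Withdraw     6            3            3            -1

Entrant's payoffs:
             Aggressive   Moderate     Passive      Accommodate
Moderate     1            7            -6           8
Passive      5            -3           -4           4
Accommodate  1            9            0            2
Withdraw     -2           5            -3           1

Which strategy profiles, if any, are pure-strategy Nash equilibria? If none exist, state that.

(Moderate, Accommodate) and (Withdraw, Moderate)

For each player, find the best response to each opponent profile; mutual best responses are the pure NE.
Incumbent against Aggressive: payoffs 3, 5, -9, 6 → best response Withdraw.
Incumbent against Moderate: payoffs -6, 2, -9, 3 → best response Withdraw.
Incumbent against Passive: payoffs -6, 5, -7, 3 → best response Passive.
Incumbent against Accommodate: payoffs 8, -2, -7, -1 → best response Moderate.
Entrant against Moderate: payoffs 1, 7, -6, 8 → best response Accommodate.
Entrant against Passive: payoffs 5, -3, -4, 4 → best response Aggressive.
Entrant against Accommodate: payoffs 1, 9, 0, 2 → best response Moderate.
Entrant against Withdraw: payoffs -2, 5, -3, 1 → best response Moderate.
Mutual best responses: (Moderate, Accommodate); (Withdraw, Moderate).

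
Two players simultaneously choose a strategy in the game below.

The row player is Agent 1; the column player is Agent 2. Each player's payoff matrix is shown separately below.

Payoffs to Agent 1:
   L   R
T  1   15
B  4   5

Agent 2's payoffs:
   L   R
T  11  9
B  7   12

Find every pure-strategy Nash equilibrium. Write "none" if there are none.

none

Mark each player's best response to every combination of opponents' strategies; a profile where every player is best-responding is a pure Nash equilibrium.
Agent 1 against L: payoffs 1, 4 → best response B.
Agent 1 against R: payoffs 15, 5 → best response T.
Agent 2 against T: payoffs 11, 9 → best response L.
Agent 2 against B: payoffs 7, 12 → best response R.
No profile is a mutual best response for all players.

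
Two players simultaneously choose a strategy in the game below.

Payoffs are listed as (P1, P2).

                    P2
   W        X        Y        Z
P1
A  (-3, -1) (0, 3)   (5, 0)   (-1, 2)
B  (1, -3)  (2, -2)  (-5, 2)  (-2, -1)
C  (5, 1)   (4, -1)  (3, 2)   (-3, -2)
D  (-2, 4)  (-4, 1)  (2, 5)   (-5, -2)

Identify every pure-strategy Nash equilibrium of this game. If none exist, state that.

P1 against W: payoffs -3, 1, 5, -2 → best response C.
P1 against X: payoffs 0, 2, 4, -4 → best response C.
P1 against Y: payoffs 5, -5, 3, 2 → best response A.
P1 against Z: payoffs -1, -2, -3, -5 → best response A.
P2 against A: payoffs -1, 3, 0, 2 → best response X.
P2 against B: payoffs -3, -2, 2, -1 → best response Y.
P2 against C: payoffs 1, -1, 2, -2 → best response Y.
P2 against D: payoffs 4, 1, 5, -2 → best response Y.
No profile is a mutual best response for all players.

There is no pure-strategy Nash equilibrium.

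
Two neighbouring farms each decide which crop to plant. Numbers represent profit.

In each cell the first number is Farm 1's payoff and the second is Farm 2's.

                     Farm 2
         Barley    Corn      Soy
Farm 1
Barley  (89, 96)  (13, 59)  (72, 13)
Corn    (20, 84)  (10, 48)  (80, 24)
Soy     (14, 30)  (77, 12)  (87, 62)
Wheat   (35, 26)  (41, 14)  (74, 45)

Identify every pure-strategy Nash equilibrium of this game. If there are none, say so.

The pure Nash equilibria are (Barley, Barley) and (Soy, Soy).

(Barley, Barley): Farm 1 gets 89, best alternative 35; Farm 2 gets 96, best alternative 59. No profitable deviation — NE.
(Barley, Corn): Farm 1 can switch to Soy (13 → 77). Not NE.
(Barley, Soy): Farm 1 can switch to Corn (72 → 80). Not NE.
(Corn, Barley): Farm 1 can switch to Barley (20 → 89). Not NE.
(Corn, Corn): Farm 1 can switch to Barley (10 → 13). Not NE.
(Corn, Soy): Farm 1 can switch to Soy (80 → 87). Not NE.
(Soy, Barley): Farm 1 can switch to Barley (14 → 89). Not NE.
(Soy, Corn): Farm 2 can switch to Barley (12 → 30). Not NE.
(Soy, Soy): Farm 1 gets 87, best alternative 80; Farm 2 gets 62, best alternative 30. No profitable deviation — NE.
(Wheat, Barley): Farm 1 can switch to Barley (35 → 89). Not NE.
(Wheat, Corn): Farm 1 can switch to Soy (41 → 77). Not NE.
(Wheat, Soy): Farm 1 can switch to Corn (74 → 80). Not NE.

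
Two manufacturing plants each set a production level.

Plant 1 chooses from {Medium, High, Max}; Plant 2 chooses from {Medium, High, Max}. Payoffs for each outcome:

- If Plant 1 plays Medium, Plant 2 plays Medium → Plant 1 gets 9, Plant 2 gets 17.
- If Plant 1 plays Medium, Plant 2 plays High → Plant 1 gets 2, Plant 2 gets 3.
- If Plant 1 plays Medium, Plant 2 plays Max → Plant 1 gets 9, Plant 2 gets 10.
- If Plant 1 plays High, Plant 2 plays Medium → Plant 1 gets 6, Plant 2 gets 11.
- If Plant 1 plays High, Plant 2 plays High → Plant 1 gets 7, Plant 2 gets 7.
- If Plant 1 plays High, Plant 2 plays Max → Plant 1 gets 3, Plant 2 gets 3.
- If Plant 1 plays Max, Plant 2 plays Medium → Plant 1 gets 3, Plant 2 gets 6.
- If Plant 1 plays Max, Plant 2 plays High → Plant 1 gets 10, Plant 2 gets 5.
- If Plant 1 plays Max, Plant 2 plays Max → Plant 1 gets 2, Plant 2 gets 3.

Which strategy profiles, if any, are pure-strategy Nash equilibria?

Plant 1 against Medium: payoffs 9, 6, 3 → best response Medium.
Plant 1 against High: payoffs 2, 7, 10 → best response Max.
Plant 1 against Max: payoffs 9, 3, 2 → best response Medium.
Plant 2 against Medium: payoffs 17, 3, 10 → best response Medium.
Plant 2 against High: payoffs 11, 7, 3 → best response Medium.
Plant 2 against Max: payoffs 6, 5, 3 → best response Medium.
Mutual best responses: (Medium, Medium).

(Medium, Medium)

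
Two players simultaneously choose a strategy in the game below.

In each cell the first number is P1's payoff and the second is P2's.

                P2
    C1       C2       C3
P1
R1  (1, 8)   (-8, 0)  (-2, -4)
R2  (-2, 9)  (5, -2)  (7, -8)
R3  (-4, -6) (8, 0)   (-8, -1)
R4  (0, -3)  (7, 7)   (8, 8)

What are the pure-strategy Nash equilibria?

P1 against C1: payoffs 1, -2, -4, 0 → best response R1.
P1 against C2: payoffs -8, 5, 8, 7 → best response R3.
P1 against C3: payoffs -2, 7, -8, 8 → best response R4.
P2 against R1: payoffs 8, 0, -4 → best response C1.
P2 against R2: payoffs 9, -2, -8 → best response C1.
P2 against R3: payoffs -6, 0, -1 → best response C2.
P2 against R4: payoffs -3, 7, 8 → best response C3.
Mutual best responses: (R1, C1); (R3, C2); (R4, C3).

Pure-strategy Nash equilibria: (R1, C1); (R3, C2); (R4, C3)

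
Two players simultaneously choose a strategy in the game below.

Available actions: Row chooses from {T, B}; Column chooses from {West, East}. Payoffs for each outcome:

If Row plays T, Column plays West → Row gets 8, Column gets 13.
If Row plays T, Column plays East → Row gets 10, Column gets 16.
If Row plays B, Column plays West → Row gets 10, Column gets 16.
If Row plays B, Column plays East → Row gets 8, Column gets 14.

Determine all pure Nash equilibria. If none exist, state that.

(T, East), (B, West)

For each player, find the best response to each opponent profile; mutual best responses are the pure NE.
Row against West: payoffs 8, 10 → best response B.
Row against East: payoffs 10, 8 → best response T.
Column against T: payoffs 13, 16 → best response East.
Column against B: payoffs 16, 14 → best response West.
Mutual best responses: (T, East); (B, West).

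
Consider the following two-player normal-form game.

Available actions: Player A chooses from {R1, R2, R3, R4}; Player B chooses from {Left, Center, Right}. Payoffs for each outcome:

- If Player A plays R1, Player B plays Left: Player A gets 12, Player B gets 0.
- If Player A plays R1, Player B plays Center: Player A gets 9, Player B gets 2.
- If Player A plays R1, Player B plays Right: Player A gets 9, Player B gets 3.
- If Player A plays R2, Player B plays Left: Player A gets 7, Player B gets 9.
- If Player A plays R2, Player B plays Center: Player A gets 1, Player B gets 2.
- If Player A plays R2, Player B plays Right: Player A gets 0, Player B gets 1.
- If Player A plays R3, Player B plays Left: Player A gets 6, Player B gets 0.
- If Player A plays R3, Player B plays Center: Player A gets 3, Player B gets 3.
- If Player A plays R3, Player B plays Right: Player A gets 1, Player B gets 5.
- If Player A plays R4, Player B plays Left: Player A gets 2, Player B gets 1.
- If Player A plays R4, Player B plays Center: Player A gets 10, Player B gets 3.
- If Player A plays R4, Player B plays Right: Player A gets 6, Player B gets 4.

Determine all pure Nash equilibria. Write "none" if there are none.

For each player, find the best response to each opponent profile; mutual best responses are the pure NE.
Player A against Left: payoffs 12, 7, 6, 2 → best response R1.
Player A against Center: payoffs 9, 1, 3, 10 → best response R4.
Player A against Right: payoffs 9, 0, 1, 6 → best response R1.
Player B against R1: payoffs 0, 2, 3 → best response Right.
Player B against R2: payoffs 9, 2, 1 → best response Left.
Player B against R3: payoffs 0, 3, 5 → best response Right.
Player B against R4: payoffs 1, 3, 4 → best response Right.
Mutual best responses: (R1, Right).

(R1, Right)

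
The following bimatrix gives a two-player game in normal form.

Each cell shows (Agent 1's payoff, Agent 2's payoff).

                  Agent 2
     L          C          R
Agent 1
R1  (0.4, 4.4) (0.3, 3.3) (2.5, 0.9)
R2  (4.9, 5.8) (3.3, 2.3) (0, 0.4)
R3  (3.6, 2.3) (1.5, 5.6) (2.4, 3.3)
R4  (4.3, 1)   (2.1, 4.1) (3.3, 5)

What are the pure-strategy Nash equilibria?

(R1, L): Agent 1 can switch to R2 (0.4 → 4.9). Not NE.
(R1, C): Agent 1 can switch to R2 (0.3 → 3.3). Not NE.
(R1, R): Agent 1 can switch to R4 (2.5 → 3.3). Not NE.
(R2, L): Agent 1 gets 4.9, best alternative 4.3; Agent 2 gets 5.8, best alternative 2.3. No profitable deviation — NE.
(R2, C): Agent 2 can switch to L (2.3 → 5.8). Not NE.
(R2, R): Agent 1 can switch to R1 (0 → 2.5). Not NE.
(R3, L): Agent 1 can switch to R2 (3.6 → 4.9). Not NE.
(R3, C): Agent 1 can switch to R2 (1.5 → 3.3). Not NE.
(R3, R): Agent 1 can switch to R1 (2.4 → 2.5). Not NE.
(R4, R): Agent 1 gets 3.3, best alternative 2.5; Agent 2 gets 5, best alternative 4.1. No profitable deviation — NE.
(The remaining 2 profiles each have a profitable deviation by the same check.)

Pure-strategy Nash equilibria: (R2, L) and (R4, R)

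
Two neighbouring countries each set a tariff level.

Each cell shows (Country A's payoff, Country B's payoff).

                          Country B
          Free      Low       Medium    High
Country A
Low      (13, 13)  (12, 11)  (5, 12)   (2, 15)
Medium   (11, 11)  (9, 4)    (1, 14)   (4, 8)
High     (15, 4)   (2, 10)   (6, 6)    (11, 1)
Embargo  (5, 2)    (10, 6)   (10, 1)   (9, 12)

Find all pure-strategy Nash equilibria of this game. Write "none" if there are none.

none

(Low, Free): Country A can switch to High (13 → 15). Not NE.
(Low, Low): Country B can switch to Free (11 → 13). Not NE.
(Low, Medium): Country A can switch to High (5 → 6). Not NE.
(Low, High): Country A can switch to Medium (2 → 4). Not NE.
(Medium, Free): Country A can switch to Low (11 → 13). Not NE.
(Medium, Low): Country A can switch to Low (9 → 12). Not NE.
(Medium, Medium): Country A can switch to Low (1 → 5). Not NE.
(Medium, High): Country A can switch to High (4 → 11). Not NE.
(High, Free): Country B can switch to Low (4 → 10). Not NE.
(High, Low): Country A can switch to Low (2 → 12). Not NE.
(High, Medium): Country A can switch to Embargo (6 → 10). Not NE.
(High, High): Country B can switch to Free (1 → 4). Not NE.
(The remaining 4 profiles each have a profitable deviation by the same check.)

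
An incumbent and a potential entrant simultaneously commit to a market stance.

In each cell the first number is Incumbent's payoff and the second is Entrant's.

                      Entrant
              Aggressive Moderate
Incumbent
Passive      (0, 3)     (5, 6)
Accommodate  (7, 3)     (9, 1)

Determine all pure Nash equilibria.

(Accommodate, Aggressive)

(Passive, Aggressive): Incumbent can switch to Accommodate (0 → 7). Not NE.
(Passive, Moderate): Incumbent can switch to Accommodate (5 → 9). Not NE.
(Accommodate, Aggressive): Incumbent gets 7, best alternative 0; Entrant gets 3, best alternative 1. No profitable deviation — NE.
(Accommodate, Moderate): Entrant can switch to Aggressive (1 → 3). Not NE.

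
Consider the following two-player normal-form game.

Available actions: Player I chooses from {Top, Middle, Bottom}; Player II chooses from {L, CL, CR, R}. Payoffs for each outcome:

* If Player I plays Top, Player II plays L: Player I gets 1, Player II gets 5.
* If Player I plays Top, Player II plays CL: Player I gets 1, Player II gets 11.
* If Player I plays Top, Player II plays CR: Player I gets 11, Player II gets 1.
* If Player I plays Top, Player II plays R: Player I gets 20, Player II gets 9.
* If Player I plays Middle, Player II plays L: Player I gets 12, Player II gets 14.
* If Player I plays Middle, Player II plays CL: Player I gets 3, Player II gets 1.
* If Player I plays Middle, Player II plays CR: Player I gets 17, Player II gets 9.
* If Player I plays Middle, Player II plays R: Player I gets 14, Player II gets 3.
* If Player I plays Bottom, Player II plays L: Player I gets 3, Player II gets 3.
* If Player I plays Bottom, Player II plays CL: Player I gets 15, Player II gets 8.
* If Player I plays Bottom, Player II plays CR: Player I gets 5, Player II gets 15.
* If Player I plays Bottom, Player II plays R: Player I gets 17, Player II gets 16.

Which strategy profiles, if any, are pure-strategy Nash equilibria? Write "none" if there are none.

Player I against L: payoffs 1, 12, 3 → best response Middle.
Player I against CL: payoffs 1, 3, 15 → best response Bottom.
Player I against CR: payoffs 11, 17, 5 → best response Middle.
Player I against R: payoffs 20, 14, 17 → best response Top.
Player II against Top: payoffs 5, 11, 1, 9 → best response CL.
Player II against Middle: payoffs 14, 1, 9, 3 → best response L.
Player II against Bottom: payoffs 3, 8, 15, 16 → best response R.
Mutual best responses: (Middle, L).

The unique pure-strategy Nash equilibrium is (Middle, L).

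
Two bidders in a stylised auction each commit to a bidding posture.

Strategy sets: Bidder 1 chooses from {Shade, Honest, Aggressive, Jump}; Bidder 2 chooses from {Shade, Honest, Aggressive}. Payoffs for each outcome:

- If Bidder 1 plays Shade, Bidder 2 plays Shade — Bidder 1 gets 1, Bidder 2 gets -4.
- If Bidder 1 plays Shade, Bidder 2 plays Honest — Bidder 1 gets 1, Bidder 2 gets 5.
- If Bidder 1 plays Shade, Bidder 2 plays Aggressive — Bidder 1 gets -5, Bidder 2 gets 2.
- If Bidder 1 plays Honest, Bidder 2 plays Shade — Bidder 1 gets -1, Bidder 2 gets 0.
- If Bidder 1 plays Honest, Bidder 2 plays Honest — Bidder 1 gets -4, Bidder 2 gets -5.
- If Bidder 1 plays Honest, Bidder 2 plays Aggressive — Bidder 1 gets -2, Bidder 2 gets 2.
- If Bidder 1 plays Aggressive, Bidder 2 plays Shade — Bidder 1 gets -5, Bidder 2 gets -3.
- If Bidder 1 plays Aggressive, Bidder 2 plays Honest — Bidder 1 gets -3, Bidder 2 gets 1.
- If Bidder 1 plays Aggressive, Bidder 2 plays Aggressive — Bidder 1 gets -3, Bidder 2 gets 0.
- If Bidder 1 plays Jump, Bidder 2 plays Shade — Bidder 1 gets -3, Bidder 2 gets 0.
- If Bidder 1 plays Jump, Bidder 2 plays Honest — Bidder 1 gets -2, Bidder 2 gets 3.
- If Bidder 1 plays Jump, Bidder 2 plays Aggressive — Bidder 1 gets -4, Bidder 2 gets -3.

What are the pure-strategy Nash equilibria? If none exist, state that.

Pure-strategy Nash equilibria: (Shade, Honest), (Honest, Aggressive)

(Shade, Shade): Bidder 2 can switch to Honest (-4 → 5). Not NE.
(Shade, Honest): Bidder 1 gets 1, best alternative -2; Bidder 2 gets 5, best alternative 2. No profitable deviation — NE.
(Shade, Aggressive): Bidder 1 can switch to Honest (-5 → -2). Not NE.
(Honest, Shade): Bidder 1 can switch to Shade (-1 → 1). Not NE.
(Honest, Honest): Bidder 1 can switch to Shade (-4 → 1). Not NE.
(Honest, Aggressive): Bidder 1 gets -2, best alternative -3; Bidder 2 gets 2, best alternative 0. No profitable deviation — NE.
(Aggressive, Shade): Bidder 1 can switch to Shade (-5 → 1). Not NE.
(Aggressive, Honest): Bidder 1 can switch to Shade (-3 → 1). Not NE.
(Aggressive, Aggressive): Bidder 1 can switch to Honest (-3 → -2). Not NE.
(Jump, Shade): Bidder 1 can switch to Shade (-3 → 1). Not NE.
(Jump, Honest): Bidder 1 can switch to Shade (-2 → 1). Not NE.
(Jump, Aggressive): Bidder 1 can switch to Honest (-4 → -2). Not NE.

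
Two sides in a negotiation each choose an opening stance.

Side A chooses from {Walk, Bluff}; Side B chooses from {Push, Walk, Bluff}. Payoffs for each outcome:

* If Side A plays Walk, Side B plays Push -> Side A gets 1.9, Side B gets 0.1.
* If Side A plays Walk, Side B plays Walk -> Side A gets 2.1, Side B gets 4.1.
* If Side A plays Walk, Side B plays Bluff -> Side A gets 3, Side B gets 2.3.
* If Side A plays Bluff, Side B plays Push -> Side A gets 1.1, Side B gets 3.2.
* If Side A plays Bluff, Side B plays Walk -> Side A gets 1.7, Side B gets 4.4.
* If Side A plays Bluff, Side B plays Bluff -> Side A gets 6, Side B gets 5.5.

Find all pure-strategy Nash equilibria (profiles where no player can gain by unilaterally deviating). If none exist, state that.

Pure-strategy Nash equilibria: (Walk, Walk); (Bluff, Bluff)

(Walk, Push): Side B can switch to Walk (0.1 → 4.1). Not NE.
(Walk, Walk): Side A gets 2.1, best alternative 1.7; Side B gets 4.1, best alternative 2.3. No profitable deviation — NE.
(Walk, Bluff): Side A can switch to Bluff (3 → 6). Not NE.
(Bluff, Push): Side A can switch to Walk (1.1 → 1.9). Not NE.
(Bluff, Walk): Side A can switch to Walk (1.7 → 2.1). Not NE.
(Bluff, Bluff): Side A gets 6, best alternative 3; Side B gets 5.5, best alternative 4.4. No profitable deviation — NE.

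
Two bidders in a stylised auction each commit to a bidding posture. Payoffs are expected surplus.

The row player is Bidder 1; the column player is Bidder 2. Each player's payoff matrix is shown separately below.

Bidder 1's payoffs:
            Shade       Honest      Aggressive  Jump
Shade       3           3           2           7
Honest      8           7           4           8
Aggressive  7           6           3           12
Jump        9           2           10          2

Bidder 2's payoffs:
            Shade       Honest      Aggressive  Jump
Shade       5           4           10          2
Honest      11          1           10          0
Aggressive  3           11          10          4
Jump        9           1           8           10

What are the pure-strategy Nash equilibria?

This game has no pure Nash equilibrium.

For each strategy profile, look for a profitable unilateral deviation.
(Shade, Shade): Bidder 1 can switch to Honest (3 → 8). Not NE.
(Shade, Honest): Bidder 1 can switch to Honest (3 → 7). Not NE.
(Shade, Aggressive): Bidder 1 can switch to Honest (2 → 4). Not NE.
(Shade, Jump): Bidder 1 can switch to Honest (7 → 8). Not NE.
(Honest, Shade): Bidder 1 can switch to Jump (8 → 9). Not NE.
(Honest, Honest): Bidder 2 can switch to Shade (1 → 11). Not NE.
(Honest, Aggressive): Bidder 1 can switch to Jump (4 → 10). Not NE.
(Honest, Jump): Bidder 1 can switch to Aggressive (8 → 12). Not NE.
(The remaining 8 profiles each have a profitable deviation by the same check.)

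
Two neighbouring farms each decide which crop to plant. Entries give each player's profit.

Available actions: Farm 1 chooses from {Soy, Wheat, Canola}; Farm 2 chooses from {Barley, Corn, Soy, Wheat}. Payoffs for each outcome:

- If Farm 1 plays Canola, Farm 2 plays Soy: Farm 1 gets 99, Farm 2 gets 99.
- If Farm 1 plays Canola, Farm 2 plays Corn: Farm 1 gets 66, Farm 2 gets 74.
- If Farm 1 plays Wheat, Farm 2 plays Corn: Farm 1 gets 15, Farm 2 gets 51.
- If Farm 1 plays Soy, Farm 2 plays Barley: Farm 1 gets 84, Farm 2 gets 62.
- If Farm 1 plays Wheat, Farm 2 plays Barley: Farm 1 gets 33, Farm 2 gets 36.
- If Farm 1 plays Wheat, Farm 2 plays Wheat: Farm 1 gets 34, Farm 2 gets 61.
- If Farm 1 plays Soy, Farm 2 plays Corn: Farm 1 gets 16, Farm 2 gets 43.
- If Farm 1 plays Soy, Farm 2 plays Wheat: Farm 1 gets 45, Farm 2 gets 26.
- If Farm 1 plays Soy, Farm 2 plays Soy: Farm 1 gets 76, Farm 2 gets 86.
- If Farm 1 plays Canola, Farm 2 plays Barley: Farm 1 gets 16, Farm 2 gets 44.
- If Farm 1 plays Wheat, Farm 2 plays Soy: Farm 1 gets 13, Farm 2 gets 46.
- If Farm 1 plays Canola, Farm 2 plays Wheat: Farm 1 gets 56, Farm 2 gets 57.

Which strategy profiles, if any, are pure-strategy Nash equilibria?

Farm 1 against Barley: payoffs 84, 33, 16 → best response Soy.
Farm 1 against Corn: payoffs 16, 15, 66 → best response Canola.
Farm 1 against Soy: payoffs 76, 13, 99 → best response Canola.
Farm 1 against Wheat: payoffs 45, 34, 56 → best response Canola.
Farm 2 against Soy: payoffs 62, 43, 86, 26 → best response Soy.
Farm 2 against Wheat: payoffs 36, 51, 46, 61 → best response Wheat.
Farm 2 against Canola: payoffs 44, 74, 99, 57 → best response Soy.
Mutual best responses: (Canola, Soy).

The unique pure-strategy Nash equilibrium is (Canola, Soy).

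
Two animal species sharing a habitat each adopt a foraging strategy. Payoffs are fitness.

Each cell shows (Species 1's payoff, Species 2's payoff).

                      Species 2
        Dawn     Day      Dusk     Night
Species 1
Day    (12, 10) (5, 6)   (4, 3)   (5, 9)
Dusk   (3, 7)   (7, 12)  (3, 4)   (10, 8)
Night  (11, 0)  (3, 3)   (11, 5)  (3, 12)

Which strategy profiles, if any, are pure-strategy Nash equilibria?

(Day, Dawn), (Dusk, Day)

Mark each player's best response to every combination of opponents' strategies; a profile where every player is best-responding is a pure Nash equilibrium.
Species 1 against Dawn: payoffs 12, 3, 11 → best response Day.
Species 1 against Day: payoffs 5, 7, 3 → best response Dusk.
Species 1 against Dusk: payoffs 4, 3, 11 → best response Night.
Species 1 against Night: payoffs 5, 10, 3 → best response Dusk.
Species 2 against Day: payoffs 10, 6, 3, 9 → best response Dawn.
Species 2 against Dusk: payoffs 7, 12, 4, 8 → best response Day.
Species 2 against Night: payoffs 0, 3, 5, 12 → best response Night.
Mutual best responses: (Day, Dawn); (Dusk, Day).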